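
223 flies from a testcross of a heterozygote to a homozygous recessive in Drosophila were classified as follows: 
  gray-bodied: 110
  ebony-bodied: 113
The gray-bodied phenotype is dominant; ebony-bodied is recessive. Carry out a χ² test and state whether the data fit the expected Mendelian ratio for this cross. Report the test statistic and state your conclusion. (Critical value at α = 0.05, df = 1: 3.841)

0.040; consistent

A testcross of a heterozygote (Aa × aa) gives a 1:1 phenotypic ratio.
Total ratio parts = 2. Expected numbers out of 223:
  gray-bodied: 223 × 1/2 = 111.5
  ebony-bodied: 223 × 1/2 = 111.5
χ² = Σ (O − E)² / E
  gray-bodied: (110 − 111.5)² / 111.5 = 0.0202
  ebony-bodied: (113 − 111.5)² / 111.5 = 0.0202
χ² = 0.0202 + 0.0202 = 0.0404 ≈ 0.040
Degrees of freedom = 2 − 1 = 1; critical value at α = 0.05 is 3.841.
Since 0.040 < 3.841, we fail to reject the null hypothesis — the data are consistent with the 1:1 ratio.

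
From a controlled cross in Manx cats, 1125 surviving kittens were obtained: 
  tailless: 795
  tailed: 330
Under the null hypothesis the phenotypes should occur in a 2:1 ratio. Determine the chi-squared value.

Total ratio parts = 3. Expected numbers out of 1125:
  tailless: 1125 × 2/3 = 750
  tailed: 1125 × 1/3 = 375
χ² = Σ (O − E)² / E
  tailless: (795 − 750)² / 750 = 2.7000
  tailed: (330 − 375)² / 375 = 5.4000
χ² = 2.7000 + 5.4000 = 8.100

8.100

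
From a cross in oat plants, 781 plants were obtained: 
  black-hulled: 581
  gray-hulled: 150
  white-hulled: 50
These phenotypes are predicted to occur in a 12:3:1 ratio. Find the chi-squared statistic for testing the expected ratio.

Under the 12:3:1 hypothesis (Σ ratio = 16, N = 781):
  black-hulled: 781 × 12/16 = 585.75
  gray-hulled: 781 × 3/16 = 146.4375
  white-hulled: 781 × 1/16 = 48.8125
χ² = Σ (O − E)² / E
  black-hulled: (581 − 585.75)² / 585.75 = 0.0385
  gray-hulled: (150 − 146.4375)² / 146.4375 = 0.0867
  white-hulled: (50 − 48.8125)² / 48.8125 = 0.0289
χ² = 0.0385 + 0.0867 + 0.0289 = 0.1541 ≈ 0.154

0.154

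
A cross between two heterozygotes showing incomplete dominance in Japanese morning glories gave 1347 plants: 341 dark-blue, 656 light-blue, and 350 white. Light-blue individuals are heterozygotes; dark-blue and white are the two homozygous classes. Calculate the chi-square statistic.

1.030

With incomplete dominance, a heterozygote × heterozygote cross gives a 1:2:1 phenotypic ratio.
Under the 1:2:1 hypothesis (Σ ratio = 4, N = 1347):
  dark-blue: 1347 × 1/4 = 336.75
  light-blue: 1347 × 2/4 = 673.5
  white: 1347 × 1/4 = 336.75
χ² = Σ (O − E)² / E
  dark-blue: (341 − 336.75)² / 336.75 = 0.0536
  light-blue: (656 − 673.5)² / 673.5 = 0.4547
  white: (350 − 336.75)² / 336.75 = 0.5213
χ² = 0.0536 + 0.4547 + 0.5213 = 1.0296 ≈ 1.030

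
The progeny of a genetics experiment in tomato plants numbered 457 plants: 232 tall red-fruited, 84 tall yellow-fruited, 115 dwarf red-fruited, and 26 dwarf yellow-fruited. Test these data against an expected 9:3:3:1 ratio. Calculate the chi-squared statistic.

Total ratio parts = 16. Expected numbers out of 457:
  tall red-fruited: 457 × 9/16 = 257.0625
  tall yellow-fruited: 457 × 3/16 = 85.6875
  dwarf red-fruited: 457 × 3/16 = 85.6875
  dwarf yellow-fruited: 457 × 1/16 = 28.5625
χ² = Σ (O − E)² / E
  tall red-fruited: (232 − 257.0625)² / 257.0625 = 2.4435
  tall yellow-fruited: (84 − 85.6875)² / 85.6875 = 0.0332
  dwarf red-fruited: (115 − 85.6875)² / 85.6875 = 10.0274
  dwarf yellow-fruited: (26 − 28.5625)² / 28.5625 = 0.2299
χ² = 2.4435 + 0.0332 + 10.0274 + 0.2299 = 12.734

12.734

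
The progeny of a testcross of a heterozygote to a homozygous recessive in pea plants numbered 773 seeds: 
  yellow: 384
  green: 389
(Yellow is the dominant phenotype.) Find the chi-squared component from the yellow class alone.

0.016

A testcross of a heterozygote (Aa × aa) gives a 1:1 phenotypic ratio.
The 1:1 ratio has 2 parts, so with N = 773 the expected counts are:
  yellow: 773 × 1/2 = 386.5
  green: 773 × 1/2 = 386.5
Contribution of yellow: (384 − 386.5)² / 386.5 = 0.0162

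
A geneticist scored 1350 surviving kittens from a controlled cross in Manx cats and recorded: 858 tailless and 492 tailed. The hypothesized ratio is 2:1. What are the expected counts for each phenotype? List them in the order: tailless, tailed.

Expected counts for N = 1350 under a 2:1 ratio (total parts = 3):
  tailless: 1350 × 2/3 = 900
  tailed: 1350 × 1/3 = 450

900, 450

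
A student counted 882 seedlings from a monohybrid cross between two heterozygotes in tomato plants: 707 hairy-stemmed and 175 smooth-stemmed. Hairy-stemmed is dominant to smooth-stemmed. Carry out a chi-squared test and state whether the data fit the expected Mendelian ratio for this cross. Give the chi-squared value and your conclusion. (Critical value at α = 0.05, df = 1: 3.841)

12.519; not consistent

For a monohybrid cross between heterozygotes with complete dominance, the expected phenotypic ratio is 3:1.
Total ratio parts = 4. Expected numbers out of 882:
  hairy-stemmed: 882 × 3/4 = 661.5
  smooth-stemmed: 882 × 1/4 = 220.5
χ² = Σ (O − E)² / E
  hairy-stemmed: (707 − 661.5)² / 661.5 = 3.1296
  smooth-stemmed: (175 − 220.5)² / 220.5 = 9.3889
χ² = 3.1296 + 9.3889 = 12.5185 ≈ 12.519
Degrees of freedom = 2 − 1 = 1; critical value at α = 0.05 is 3.841.
Since 12.519 > 3.841, we reject the null hypothesis — the data do not fit the 3:1 ratio.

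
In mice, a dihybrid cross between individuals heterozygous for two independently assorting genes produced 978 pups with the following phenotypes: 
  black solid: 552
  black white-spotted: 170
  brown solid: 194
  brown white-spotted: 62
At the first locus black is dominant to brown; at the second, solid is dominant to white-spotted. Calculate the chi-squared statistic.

1.610

A dihybrid F₂ with independent assortment and complete dominance at both loci gives a 9:3:3:1 phenotypic ratio.
Under the 9:3:3:1 hypothesis (Σ ratio = 16, N = 978):
  black solid: 978 × 9/16 = 550.125
  black white-spotted: 978 × 3/16 = 183.375
  brown solid: 978 × 3/16 = 183.375
  brown white-spotted: 978 × 1/16 = 61.125
χ² = Σ (O − E)² / E
  black solid: (552 − 550.125)² / 550.125 = 0.0064
  black white-spotted: (170 − 183.375)² / 183.375 = 0.9755
  brown solid: (194 − 183.375)² / 183.375 = 0.6156
  brown white-spotted: (62 − 61.125)² / 61.125 = 0.0125
χ² = 0.0064 + 0.9755 + 0.6156 + 0.0125 = 1.610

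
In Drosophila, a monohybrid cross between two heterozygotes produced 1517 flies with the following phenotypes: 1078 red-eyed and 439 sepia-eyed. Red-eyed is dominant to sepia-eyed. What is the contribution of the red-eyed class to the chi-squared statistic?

3.138

For a monohybrid cross between heterozygotes with complete dominance, the expected phenotypic ratio is 3:1.
Expected counts for N = 1517 under a 3:1 ratio (total parts = 4):
  red-eyed: 1517 × 3/4 = 1137.75
  sepia-eyed: 1517 × 1/4 = 379.25
Contribution of red-eyed: (1078 − 1137.75)² / 1137.75 = 3.1378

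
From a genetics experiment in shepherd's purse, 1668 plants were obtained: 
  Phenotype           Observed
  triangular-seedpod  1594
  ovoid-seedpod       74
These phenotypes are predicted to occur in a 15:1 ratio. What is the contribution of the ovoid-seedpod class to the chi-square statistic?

Under the 15:1 hypothesis (Σ ratio = 16, N = 1668):
  triangular-seedpod: 1668 × 15/16 = 1563.75
  ovoid-seedpod: 1668 × 1/16 = 104.25
Contribution of ovoid-seedpod: (74 − 104.25)² / 104.25 = 8.7776

8.778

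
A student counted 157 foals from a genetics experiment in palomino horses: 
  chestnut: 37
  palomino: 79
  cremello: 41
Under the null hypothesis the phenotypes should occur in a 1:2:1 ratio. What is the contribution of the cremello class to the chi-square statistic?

Expected counts for N = 157 under a 1:2:1 ratio (total parts = 4):
  chestnut: 157 × 1/4 = 39.25
  palomino: 157 × 2/4 = 78.5
  cremello: 157 × 1/4 = 39.25
Contribution of cremello: (41 − 39.25)² / 39.25 = 0.0780

0.078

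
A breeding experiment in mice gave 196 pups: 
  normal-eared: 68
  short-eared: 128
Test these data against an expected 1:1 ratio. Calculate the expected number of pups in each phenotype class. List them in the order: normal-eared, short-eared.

Expected counts for N = 196 under a 1:1 ratio (total parts = 2):
  normal-eared: 196 × 1/2 = 98
  short-eared: 196 × 1/2 = 98

98, 98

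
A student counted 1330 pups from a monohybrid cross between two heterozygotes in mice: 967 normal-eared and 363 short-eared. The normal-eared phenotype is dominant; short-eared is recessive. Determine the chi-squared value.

For a monohybrid cross between heterozygotes with complete dominance, the expected phenotypic ratio is 3:1.
Total ratio parts = 4. Expected numbers out of 1330:
  normal-eared: 1330 × 3/4 = 997.5
  short-eared: 1330 × 1/4 = 332.5
χ² = Σ (O − E)² / E
  normal-eared: (967 − 997.5)² / 997.5 = 0.9326
  short-eared: (363 − 332.5)² / 332.5 = 2.7977
χ² = 0.9326 + 2.7977 = 3.7303 ≈ 3.730

3.730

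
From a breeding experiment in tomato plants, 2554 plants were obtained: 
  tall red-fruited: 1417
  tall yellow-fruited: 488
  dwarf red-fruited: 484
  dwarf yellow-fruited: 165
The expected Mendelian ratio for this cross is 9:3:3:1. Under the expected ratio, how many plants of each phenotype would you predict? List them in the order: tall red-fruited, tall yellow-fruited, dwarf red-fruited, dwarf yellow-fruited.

1436.625, 478.875, 478.875, 159.625

Under the 9:3:3:1 hypothesis (Σ ratio = 16, N = 2554):
  tall red-fruited: 2554 × 9/16 = 1436.625
  tall yellow-fruited: 2554 × 3/16 = 478.875
  dwarf red-fruited: 2554 × 3/16 = 478.875
  dwarf yellow-fruited: 2554 × 1/16 = 159.625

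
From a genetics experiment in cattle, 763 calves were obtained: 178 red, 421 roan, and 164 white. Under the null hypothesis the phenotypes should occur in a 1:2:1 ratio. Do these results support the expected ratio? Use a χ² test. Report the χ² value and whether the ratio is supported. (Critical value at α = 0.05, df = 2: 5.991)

8.693; not consistent

The 1:2:1 ratio has 4 parts, so with N = 763 the expected counts are:
  red: 763 × 1/4 = 190.75
  roan: 763 × 2/4 = 381.5
  white: 763 × 1/4 = 190.75
χ² = Σ (O − E)² / E
  red: (178 − 190.75)² / 190.75 = 0.8522
  roan: (421 − 381.5)² / 381.5 = 4.0898
  white: (164 − 190.75)² / 190.75 = 3.7513
χ² = 0.8522 + 4.0898 + 3.7513 = 8.6933 ≈ 8.693
Degrees of freedom = 3 − 1 = 2; critical value at α = 0.05 is 5.991.
Since 8.693 > 5.991, we reject the null hypothesis — the data do not fit the 1:2:1 ratio.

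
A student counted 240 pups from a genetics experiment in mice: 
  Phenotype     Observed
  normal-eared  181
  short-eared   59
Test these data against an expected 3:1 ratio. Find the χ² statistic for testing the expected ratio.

The 3:1 ratio has 4 parts, so with N = 240 the expected counts are:
  normal-eared: 240 × 3/4 = 180
  short-eared: 240 × 1/4 = 60
χ² = Σ (O − E)² / E
  normal-eared: (181 − 180)² / 180 = 0.0056
  short-eared: (59 − 60)² / 60 = 0.0167
χ² = 0.0056 + 0.0167 = 0.0223 ≈ 0.022

0.022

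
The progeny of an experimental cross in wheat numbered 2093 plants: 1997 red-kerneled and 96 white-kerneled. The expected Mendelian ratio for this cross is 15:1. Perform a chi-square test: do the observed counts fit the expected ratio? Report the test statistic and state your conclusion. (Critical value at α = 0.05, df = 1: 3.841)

9.882; not consistent

The 15:1 ratio has 16 parts, so with N = 2093 the expected counts are:
  red-kerneled: 2093 × 15/16 = 1962.1875
  white-kerneled: 2093 × 1/16 = 130.8125
χ² = Σ (O − E)² / E
  red-kerneled: (1997 − 1962.1875)² / 1962.1875 = 0.6176
  white-kerneled: (96 − 130.8125)² / 130.8125 = 9.2645
χ² = 0.6176 + 9.2645 = 9.8821 ≈ 9.882
Degrees of freedom = 2 − 1 = 1; critical value at α = 0.05 is 3.841.
Since 9.882 > 3.841, we reject the null hypothesis — the data do not fit the 15:1 ratio.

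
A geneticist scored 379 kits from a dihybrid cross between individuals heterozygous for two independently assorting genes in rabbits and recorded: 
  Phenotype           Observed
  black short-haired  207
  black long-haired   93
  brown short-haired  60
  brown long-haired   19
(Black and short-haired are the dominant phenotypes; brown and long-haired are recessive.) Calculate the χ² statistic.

9.602

A dihybrid F₂ with independent assortment and complete dominance at both loci gives a 9:3:3:1 phenotypic ratio.
Expected counts for N = 379 under a 9:3:3:1 ratio (total parts = 16):
  black short-haired: 379 × 9/16 = 213.1875
  black long-haired: 379 × 3/16 = 71.0625
  brown short-haired: 379 × 3/16 = 71.0625
  brown long-haired: 379 × 1/16 = 23.6875
χ² = Σ (O − E)² / E
  black short-haired: (207 − 213.1875)² / 213.1875 = 0.1796
  black long-haired: (93 − 71.0625)² / 71.0625 = 6.7723
  brown short-haired: (60 − 71.0625)² / 71.0625 = 1.7221
  brown long-haired: (19 − 23.6875)² / 23.6875 = 0.9276
χ² = 0.1796 + 6.7723 + 1.7221 + 0.9276 = 9.6016 ≈ 9.602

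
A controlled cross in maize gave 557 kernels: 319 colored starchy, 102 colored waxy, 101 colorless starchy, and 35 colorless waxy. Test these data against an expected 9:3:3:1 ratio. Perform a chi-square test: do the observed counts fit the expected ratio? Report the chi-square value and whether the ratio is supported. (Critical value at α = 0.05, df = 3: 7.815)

Expected counts for N = 557 under a 9:3:3:1 ratio (total parts = 16):
  colored starchy: 557 × 9/16 = 313.3125
  colored waxy: 557 × 3/16 = 104.4375
  colorless starchy: 557 × 3/16 = 104.4375
  colorless waxy: 557 × 1/16 = 34.8125
χ² = Σ (O − E)² / E
  colored starchy: (319 − 313.3125)² / 313.3125 = 0.1032
  colored waxy: (102 − 104.4375)² / 104.4375 = 0.0569
  colorless starchy: (101 − 104.4375)² / 104.4375 = 0.1131
  colorless waxy: (35 − 34.8125)² / 34.8125 = 0.0010
χ² = 0.1032 + 0.0569 + 0.1131 + 0.0010 = 0.2742 ≈ 0.274
Degrees of freedom = 4 − 1 = 3; critical value at α = 0.05 is 7.815.
Since 0.274 < 7.815, we fail to reject the null hypothesis — the data are consistent with the 9:3:3:1 ratio.

0.274; consistent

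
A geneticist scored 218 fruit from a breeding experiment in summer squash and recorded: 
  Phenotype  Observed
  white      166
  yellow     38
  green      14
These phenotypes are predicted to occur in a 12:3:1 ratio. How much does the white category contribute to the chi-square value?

The 12:3:1 ratio has 16 parts, so with N = 218 the expected counts are:
  white: 218 × 12/16 = 163.5
  yellow: 218 × 3/16 = 40.875
  green: 218 × 1/16 = 13.625
Contribution of white: (166 − 163.5)² / 163.5 = 0.0382

0.038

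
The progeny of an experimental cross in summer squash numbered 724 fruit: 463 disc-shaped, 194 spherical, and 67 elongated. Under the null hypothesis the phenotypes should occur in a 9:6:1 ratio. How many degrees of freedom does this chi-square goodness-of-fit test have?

A goodness-of-fit test with 3 phenotype classes has df = 3 − 1 = 2.

2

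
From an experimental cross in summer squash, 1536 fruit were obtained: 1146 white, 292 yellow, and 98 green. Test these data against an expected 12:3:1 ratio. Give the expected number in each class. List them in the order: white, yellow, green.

1152, 288, 96

The 12:3:1 ratio has 16 parts, so with N = 1536 the expected counts are:
  white: 1536 × 12/16 = 1152
  yellow: 1536 × 3/16 = 288
  green: 1536 × 1/16 = 96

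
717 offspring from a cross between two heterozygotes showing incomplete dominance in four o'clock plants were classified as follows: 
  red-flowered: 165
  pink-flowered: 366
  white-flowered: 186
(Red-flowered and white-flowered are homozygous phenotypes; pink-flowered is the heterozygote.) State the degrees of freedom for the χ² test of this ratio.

With incomplete dominance, a heterozygote × heterozygote cross gives a 1:2:1 phenotypic ratio.
A goodness-of-fit test with 3 phenotype classes has df = 3 − 1 = 2.

2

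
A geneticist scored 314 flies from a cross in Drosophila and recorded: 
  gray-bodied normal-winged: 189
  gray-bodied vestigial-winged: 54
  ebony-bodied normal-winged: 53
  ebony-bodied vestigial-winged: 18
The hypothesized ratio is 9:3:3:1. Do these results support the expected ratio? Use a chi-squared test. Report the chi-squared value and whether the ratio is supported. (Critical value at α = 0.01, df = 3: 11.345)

Total ratio parts = 16. Expected numbers out of 314:
  gray-bodied normal-winged: 314 × 9/16 = 176.625
  gray-bodied vestigial-winged: 314 × 3/16 = 58.875
  ebony-bodied normal-winged: 314 × 3/16 = 58.875
  ebony-bodied vestigial-winged: 314 × 1/16 = 19.625
χ² = Σ (O − E)² / E
  gray-bodied normal-winged: (189 − 176.625)² / 176.625 = 0.8670
  gray-bodied vestigial-winged: (54 − 58.875)² / 58.875 = 0.4037
  ebony-bodied normal-winged: (53 − 58.875)² / 58.875 = 0.5863
  ebony-bodied vestigial-winged: (18 − 19.625)² / 19.625 = 0.1346
χ² = 0.8670 + 0.4037 + 0.5863 + 0.1346 = 1.9916 ≈ 1.992
Degrees of freedom = 4 − 1 = 3; critical value at α = 0.01 is 11.345.
Since 1.992 < 11.345, we fail to reject the null hypothesis — the data are consistent with the 9:3:3:1 ratio.

1.992; consistent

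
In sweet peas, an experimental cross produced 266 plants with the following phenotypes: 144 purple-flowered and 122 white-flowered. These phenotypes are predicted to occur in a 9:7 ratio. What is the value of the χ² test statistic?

Expected counts for N = 266 under a 9:7 ratio (total parts = 16):
  purple-flowered: 266 × 9/16 = 149.625
  white-flowered: 266 × 7/16 = 116.375
χ² = Σ (O − E)² / E
  purple-flowered: (144 − 149.625)² / 149.625 = 0.2115
  white-flowered: (122 − 116.375)² / 116.375 = 0.2719
χ² = 0.2115 + 0.2719 = 0.4834 ≈ 0.483

0.483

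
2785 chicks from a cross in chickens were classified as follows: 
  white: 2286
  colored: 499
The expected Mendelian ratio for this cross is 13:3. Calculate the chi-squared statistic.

1.267

The 13:3 ratio has 16 parts, so with N = 2785 the expected counts are:
  white: 2785 × 13/16 = 2262.8125
  colored: 2785 × 3/16 = 522.1875
χ² = Σ (O − E)² / E
  white: (2286 − 2262.8125)² / 2262.8125 = 0.2376
  colored: (499 − 522.1875)² / 522.1875 = 1.0296
χ² = 0.2376 + 1.0296 = 1.2672 ≈ 1.267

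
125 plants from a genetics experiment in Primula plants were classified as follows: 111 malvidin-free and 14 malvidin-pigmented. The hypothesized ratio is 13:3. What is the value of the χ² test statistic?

4.677

Total ratio parts = 16. Expected numbers out of 125:
  malvidin-free: 125 × 13/16 = 101.5625
  malvidin-pigmented: 125 × 3/16 = 23.4375
χ² = Σ (O − E)² / E
  malvidin-free: (111 − 101.5625)² / 101.5625 = 0.8770
  malvidin-pigmented: (14 − 23.4375)² / 23.4375 = 3.8002
χ² = 0.8770 + 3.8002 = 4.6772 ≈ 4.677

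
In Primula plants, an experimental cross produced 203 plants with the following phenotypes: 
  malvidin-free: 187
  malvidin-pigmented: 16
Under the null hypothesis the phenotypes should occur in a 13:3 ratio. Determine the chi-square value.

Total ratio parts = 16. Expected numbers out of 203:
  malvidin-free: 203 × 13/16 = 164.9375
  malvidin-pigmented: 203 × 3/16 = 38.0625
χ² = Σ (O − E)² / E
  malvidin-free: (187 − 164.9375)² / 164.9375 = 2.9511
  malvidin-pigmented: (16 − 38.0625)² / 38.0625 = 12.7883
χ² = 2.9511 + 12.7883 = 15.7394 ≈ 15.739

15.739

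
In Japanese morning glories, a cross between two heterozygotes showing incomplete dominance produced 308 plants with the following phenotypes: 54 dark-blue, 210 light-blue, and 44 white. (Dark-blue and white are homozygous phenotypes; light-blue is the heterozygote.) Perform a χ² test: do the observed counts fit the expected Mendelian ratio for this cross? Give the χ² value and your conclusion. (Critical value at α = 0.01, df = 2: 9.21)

41.377; not consistent

With incomplete dominance, a heterozygote × heterozygote cross gives a 1:2:1 phenotypic ratio.
Under the 1:2:1 hypothesis (Σ ratio = 4, N = 308):
  dark-blue: 308 × 1/4 = 77
  light-blue: 308 × 2/4 = 154
  white: 308 × 1/4 = 77
χ² = Σ (O − E)² / E
  dark-blue: (54 − 77)² / 77 = 6.8701
  light-blue: (210 − 154)² / 154 = 20.3636
  white: (44 − 77)² / 77 = 14.1429
χ² = 6.8701 + 20.3636 + 14.1429 = 41.3766 ≈ 41.377
Degrees of freedom = 3 − 1 = 2; critical value at α = 0.01 is 9.21.
Since 41.377 > 9.21, we reject the null hypothesis — the data do not fit the 1:2:1 ratio.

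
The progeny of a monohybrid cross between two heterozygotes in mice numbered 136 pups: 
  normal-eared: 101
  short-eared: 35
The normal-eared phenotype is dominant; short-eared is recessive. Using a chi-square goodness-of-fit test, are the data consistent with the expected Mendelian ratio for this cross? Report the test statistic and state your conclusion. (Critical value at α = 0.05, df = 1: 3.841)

0.039; consistent

For a monohybrid cross between heterozygotes with complete dominance, the expected phenotypic ratio is 3:1.
Under the 3:1 hypothesis (Σ ratio = 4, N = 136):
  normal-eared: 136 × 3/4 = 102
  short-eared: 136 × 1/4 = 34
χ² = Σ (O − E)² / E
  normal-eared: (101 − 102)² / 102 = 0.0098
  short-eared: (35 − 34)² / 34 = 0.0294
χ² = 0.0098 + 0.0294 = 0.0392 ≈ 0.039
Degrees of freedom = 2 − 1 = 1; critical value at α = 0.05 is 3.841.
Since 0.039 < 3.841, we fail to reject the null hypothesis — the data are consistent with the 3:1 ratio.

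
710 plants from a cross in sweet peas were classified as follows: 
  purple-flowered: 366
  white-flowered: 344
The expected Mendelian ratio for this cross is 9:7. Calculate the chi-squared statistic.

The 9:7 ratio has 16 parts, so with N = 710 the expected counts are:
  purple-flowered: 710 × 9/16 = 399.375
  white-flowered: 710 × 7/16 = 310.625
χ² = Σ (O − E)² / E
  purple-flowered: (366 − 399.375)² / 399.375 = 2.7891
  white-flowered: (344 − 310.625)² / 310.625 = 3.5860
χ² = 2.7891 + 3.5860 = 6.3751 ≈ 6.375

6.375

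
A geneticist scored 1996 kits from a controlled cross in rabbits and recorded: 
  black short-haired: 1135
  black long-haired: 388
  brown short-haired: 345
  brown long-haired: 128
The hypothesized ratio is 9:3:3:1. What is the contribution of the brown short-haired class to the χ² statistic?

2.286

The 9:3:3:1 ratio has 16 parts, so with N = 1996 the expected counts are:
  black short-haired: 1996 × 9/16 = 1122.75
  black long-haired: 1996 × 3/16 = 374.25
  brown short-haired: 1996 × 3/16 = 374.25
  brown long-haired: 1996 × 1/16 = 124.75
Contribution of brown short-haired: (345 − 374.25)² / 374.25 = 2.2861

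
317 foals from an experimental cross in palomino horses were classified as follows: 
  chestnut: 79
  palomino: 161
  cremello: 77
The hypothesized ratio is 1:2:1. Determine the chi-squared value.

Under the 1:2:1 hypothesis (Σ ratio = 4, N = 317):
  chestnut: 317 × 1/4 = 79.25
  palomino: 317 × 2/4 = 158.5
  cremello: 317 × 1/4 = 79.25
χ² = Σ (O − E)² / E
  chestnut: (79 − 79.25)² / 79.25 = 0.0008
  palomino: (161 − 158.5)² / 158.5 = 0.0394
  cremello: (77 − 79.25)² / 79.25 = 0.0639
χ² = 0.0008 + 0.0394 + 0.0639 = 0.1041 ≈ 0.104

0.104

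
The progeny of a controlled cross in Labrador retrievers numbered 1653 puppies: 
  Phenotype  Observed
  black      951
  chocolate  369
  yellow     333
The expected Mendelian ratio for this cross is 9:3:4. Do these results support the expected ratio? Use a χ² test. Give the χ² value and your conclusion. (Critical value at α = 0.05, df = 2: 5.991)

27.322; not consistent

The 9:3:4 ratio has 16 parts, so with N = 1653 the expected counts are:
  black: 1653 × 9/16 = 929.8125
  chocolate: 1653 × 3/16 = 309.9375
  yellow: 1653 × 4/16 = 413.25
χ² = Σ (O − E)² / E
  black: (951 − 929.8125)² / 929.8125 = 0.4828
  chocolate: (369 − 309.9375)² / 309.9375 = 11.2551
  yellow: (333 − 413.25)² / 413.25 = 15.5839
χ² = 0.4828 + 11.2551 + 15.5839 = 27.3218 ≈ 27.322
Degrees of freedom = 3 − 1 = 2; critical value at α = 0.05 is 5.991.
Since 27.322 > 5.991, we reject the null hypothesis — the data do not fit the 9:3:4 ratio.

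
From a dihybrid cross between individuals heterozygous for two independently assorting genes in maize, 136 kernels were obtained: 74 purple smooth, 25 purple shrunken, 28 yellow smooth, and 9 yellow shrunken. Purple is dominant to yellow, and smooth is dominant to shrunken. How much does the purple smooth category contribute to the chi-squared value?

A dihybrid F₂ with independent assortment and complete dominance at both loci gives a 9:3:3:1 phenotypic ratio.
Expected counts for N = 136 under a 9:3:3:1 ratio (total parts = 16):
  purple smooth: 136 × 9/16 = 76.5
  purple shrunken: 136 × 3/16 = 25.5
  yellow smooth: 136 × 3/16 = 25.5
  yellow shrunken: 136 × 1/16 = 8.5
Contribution of purple smooth: (74 − 76.5)² / 76.5 = 0.0817

0.082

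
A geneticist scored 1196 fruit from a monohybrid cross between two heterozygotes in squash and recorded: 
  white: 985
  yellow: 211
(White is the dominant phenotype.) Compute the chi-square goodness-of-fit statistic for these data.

34.533

For a monohybrid cross between heterozygotes with complete dominance, the expected phenotypic ratio is 3:1.
Under the 3:1 hypothesis (Σ ratio = 4, N = 1196):
  white: 1196 × 3/4 = 897
  yellow: 1196 × 1/4 = 299
χ² = Σ (O − E)² / E
  white: (985 − 897)² / 897 = 8.6332
  yellow: (211 − 299)² / 299 = 25.8997
χ² = 8.6332 + 25.8997 = 34.5329 ≈ 34.533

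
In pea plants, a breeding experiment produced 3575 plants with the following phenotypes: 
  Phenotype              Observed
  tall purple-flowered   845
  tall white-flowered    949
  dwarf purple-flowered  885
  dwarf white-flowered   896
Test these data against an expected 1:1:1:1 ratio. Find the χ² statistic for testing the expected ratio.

The 1:1:1:1 ratio has 4 parts, so with N = 3575 the expected counts are:
  tall purple-flowered: 3575 × 1/4 = 893.75
  tall white-flowered: 3575 × 1/4 = 893.75
  dwarf purple-flowered: 3575 × 1/4 = 893.75
  dwarf white-flowered: 3575 × 1/4 = 893.75
χ² = Σ (O − E)² / E
  tall purple-flowered: (845 − 893.75)² / 893.75 = 2.6591
  tall white-flowered: (949 − 893.75)² / 893.75 = 3.4155
  dwarf purple-flowered: (885 − 893.75)² / 893.75 = 0.0857
  dwarf white-flowered: (896 − 893.75)² / 893.75 = 0.0057
χ² = 2.6591 + 3.4155 + 0.0857 + 0.0057 = 6.166

6.166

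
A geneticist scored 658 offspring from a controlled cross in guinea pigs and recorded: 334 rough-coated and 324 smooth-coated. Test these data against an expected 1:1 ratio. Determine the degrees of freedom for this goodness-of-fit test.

A goodness-of-fit test with 2 phenotype classes has df = 2 − 1 = 1.

1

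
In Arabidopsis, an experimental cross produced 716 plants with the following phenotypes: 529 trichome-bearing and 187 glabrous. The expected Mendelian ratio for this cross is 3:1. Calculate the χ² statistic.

The 3:1 ratio has 4 parts, so with N = 716 the expected counts are:
  trichome-bearing: 716 × 3/4 = 537
  glabrous: 716 × 1/4 = 179
χ² = Σ (O − E)² / E
  trichome-bearing: (529 − 537)² / 537 = 0.1192
  glabrous: (187 − 179)² / 179 = 0.3575
χ² = 0.1192 + 0.3575 = 0.4767 ≈ 0.477

0.477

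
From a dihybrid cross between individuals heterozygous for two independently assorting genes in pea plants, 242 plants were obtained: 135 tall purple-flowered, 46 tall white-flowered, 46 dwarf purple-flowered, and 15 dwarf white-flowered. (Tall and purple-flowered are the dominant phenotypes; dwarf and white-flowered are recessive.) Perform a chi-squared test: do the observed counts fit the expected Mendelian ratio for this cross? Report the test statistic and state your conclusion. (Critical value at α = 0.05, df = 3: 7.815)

0.028; consistent

A dihybrid F₂ with independent assortment and complete dominance at both loci gives a 9:3:3:1 phenotypic ratio.
Total ratio parts = 16. Expected numbers out of 242:
  tall purple-flowered: 242 × 9/16 = 136.125
  tall white-flowered: 242 × 3/16 = 45.375
  dwarf purple-flowered: 242 × 3/16 = 45.375
  dwarf white-flowered: 242 × 1/16 = 15.125
χ² = Σ (O − E)² / E
  tall purple-flowered: (135 − 136.125)² / 136.125 = 0.0093
  tall white-flowered: (46 − 45.375)² / 45.375 = 0.0086
  dwarf purple-flowered: (46 − 45.375)² / 45.375 = 0.0086
  dwarf white-flowered: (15 − 15.125)² / 15.125 = 0.0010
χ² = 0.0093 + 0.0086 + 0.0086 + 0.0010 = 0.0275 ≈ 0.028
Degrees of freedom = 4 − 1 = 3; critical value at α = 0.05 is 7.815.
Since 0.028 < 7.815, we fail to reject the null hypothesis — the data are consistent with the 9:3:3:1 ratio.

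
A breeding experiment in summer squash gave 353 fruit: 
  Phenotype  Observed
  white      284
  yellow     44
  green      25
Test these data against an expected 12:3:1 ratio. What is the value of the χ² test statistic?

9.229

Under the 12:3:1 hypothesis (Σ ratio = 16, N = 353):
  white: 353 × 12/16 = 264.75
  yellow: 353 × 3/16 = 66.1875
  green: 353 × 1/16 = 22.0625
χ² = Σ (O − E)² / E
  white: (284 − 264.75)² / 264.75 = 1.3997
  yellow: (44 − 66.1875)² / 66.1875 = 7.4377
  green: (25 − 22.0625)² / 22.0625 = 0.3911
χ² = 1.3997 + 7.4377 + 0.3911 = 9.2285 ≈ 9.229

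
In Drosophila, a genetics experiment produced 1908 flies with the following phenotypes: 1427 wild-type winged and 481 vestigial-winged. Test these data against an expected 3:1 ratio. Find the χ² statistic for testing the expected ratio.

Under the 3:1 hypothesis (Σ ratio = 4, N = 1908):
  wild-type winged: 1908 × 3/4 = 1431
  vestigial-winged: 1908 × 1/4 = 477
χ² = Σ (O − E)² / E
  wild-type winged: (1427 − 1431)² / 1431 = 0.0112
  vestigial-winged: (481 − 477)² / 477 = 0.0335
χ² = 0.0112 + 0.0335 = 0.0447 ≈ 0.045

0.045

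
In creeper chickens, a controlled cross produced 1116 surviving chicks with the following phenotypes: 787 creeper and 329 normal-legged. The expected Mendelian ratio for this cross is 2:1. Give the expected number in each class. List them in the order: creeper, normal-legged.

744, 372

Expected counts for N = 1116 under a 2:1 ratio (total parts = 3):
  creeper: 1116 × 2/3 = 744
  normal-legged: 1116 × 1/3 = 372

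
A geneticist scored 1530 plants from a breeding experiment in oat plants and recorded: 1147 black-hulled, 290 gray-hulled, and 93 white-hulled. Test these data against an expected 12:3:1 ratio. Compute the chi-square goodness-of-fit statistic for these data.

Under the 12:3:1 hypothesis (Σ ratio = 16, N = 1530):
  black-hulled: 1530 × 12/16 = 1147.5
  gray-hulled: 1530 × 3/16 = 286.875
  white-hulled: 1530 × 1/16 = 95.625
χ² = Σ (O − E)² / E
  black-hulled: (1147 − 1147.5)² / 1147.5 = 0.0002
  gray-hulled: (290 − 286.875)² / 286.875 = 0.0340
  white-hulled: (93 − 95.625)² / 95.625 = 0.0721
χ² = 0.0002 + 0.0340 + 0.0721 = 0.1063 ≈ 0.106

0.106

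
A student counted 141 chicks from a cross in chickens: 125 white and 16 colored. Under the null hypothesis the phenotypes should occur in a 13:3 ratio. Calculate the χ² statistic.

5.072

Expected counts for N = 141 under a 13:3 ratio (total parts = 16):
  white: 141 × 13/16 = 114.5625
  colored: 141 × 3/16 = 26.4375
χ² = Σ (O − E)² / E
  white: (125 − 114.5625)² / 114.5625 = 0.9509
  colored: (16 − 26.4375)² / 26.4375 = 4.1207
χ² = 0.9509 + 4.1207 = 5.0716 ≈ 5.072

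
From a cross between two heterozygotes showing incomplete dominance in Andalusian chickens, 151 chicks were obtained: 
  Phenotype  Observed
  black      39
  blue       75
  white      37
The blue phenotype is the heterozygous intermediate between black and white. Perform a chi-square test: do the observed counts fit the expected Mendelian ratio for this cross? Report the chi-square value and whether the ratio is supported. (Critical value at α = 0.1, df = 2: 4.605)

With incomplete dominance, a heterozygote × heterozygote cross gives a 1:2:1 phenotypic ratio.
The 1:2:1 ratio has 4 parts, so with N = 151 the expected counts are:
  black: 151 × 1/4 = 37.75
  blue: 151 × 2/4 = 75.5
  white: 151 × 1/4 = 37.75
χ² = Σ (O − E)² / E
  black: (39 − 37.75)² / 37.75 = 0.0414
  blue: (75 − 75.5)² / 75.5 = 0.0033
  white: (37 − 37.75)² / 37.75 = 0.0149
χ² = 0.0414 + 0.0033 + 0.0149 = 0.0596 ≈ 0.060
Degrees of freedom = 3 − 1 = 2; critical value at α = 0.1 is 4.605.
Since 0.060 < 4.605, we fail to reject the null hypothesis — the data are consistent with the 1:2:1 ratio.

0.060; consistent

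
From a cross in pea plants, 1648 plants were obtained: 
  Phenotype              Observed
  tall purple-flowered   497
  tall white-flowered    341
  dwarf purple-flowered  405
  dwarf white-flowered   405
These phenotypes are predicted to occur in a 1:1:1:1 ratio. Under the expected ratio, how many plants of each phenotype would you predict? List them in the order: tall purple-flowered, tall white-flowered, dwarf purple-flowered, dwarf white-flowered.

412, 412, 412, 412

The 1:1:1:1 ratio has 4 parts, so with N = 1648 the expected counts are:
  tall purple-flowered: 1648 × 1/4 = 412
  tall white-flowered: 1648 × 1/4 = 412
  dwarf purple-flowered: 1648 × 1/4 = 412
  dwarf white-flowered: 1648 × 1/4 = 412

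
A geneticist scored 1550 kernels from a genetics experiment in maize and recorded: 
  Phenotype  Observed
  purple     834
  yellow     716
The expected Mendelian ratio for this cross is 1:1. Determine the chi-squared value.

8.983

Expected counts for N = 1550 under a 1:1 ratio (total parts = 2):
  purple: 1550 × 1/2 = 775
  yellow: 1550 × 1/2 = 775
χ² = Σ (O − E)² / E
  purple: (834 − 775)² / 775 = 4.4916
  yellow: (716 − 775)² / 775 = 4.4916
χ² = 4.4916 + 4.4916 = 8.9832 ≈ 8.983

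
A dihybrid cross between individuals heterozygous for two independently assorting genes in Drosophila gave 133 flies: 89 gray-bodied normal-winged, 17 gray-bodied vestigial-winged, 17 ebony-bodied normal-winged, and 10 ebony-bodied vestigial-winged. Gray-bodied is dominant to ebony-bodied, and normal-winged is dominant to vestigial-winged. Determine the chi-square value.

A dihybrid F₂ with independent assortment and complete dominance at both loci gives a 9:3:3:1 phenotypic ratio.
The 9:3:3:1 ratio has 16 parts, so with N = 133 the expected counts are:
  gray-bodied normal-winged: 133 × 9/16 = 74.8125
  gray-bodied vestigial-winged: 133 × 3/16 = 24.9375
  ebony-bodied normal-winged: 133 × 3/16 = 24.9375
  ebony-bodied vestigial-winged: 133 × 1/16 = 8.3125
χ² = Σ (O − E)² / E
  gray-bodied normal-winged: (89 − 74.8125)² / 74.8125 = 2.6905
  gray-bodied vestigial-winged: (17 − 24.9375)² / 24.9375 = 2.5265
  ebony-bodied normal-winged: (17 − 24.9375)² / 24.9375 = 2.5265
  ebony-bodied vestigial-winged: (10 − 8.3125)² / 8.3125 = 0.3426
χ² = 2.6905 + 2.5265 + 2.5265 + 0.3426 = 8.0861 ≈ 8.086

8.086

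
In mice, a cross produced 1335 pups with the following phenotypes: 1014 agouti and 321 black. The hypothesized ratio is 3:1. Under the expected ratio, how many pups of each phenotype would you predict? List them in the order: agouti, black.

1001.25, 333.75

Total ratio parts = 4. Expected numbers out of 1335:
  agouti: 1335 × 3/4 = 1001.25
  black: 1335 × 1/4 = 333.75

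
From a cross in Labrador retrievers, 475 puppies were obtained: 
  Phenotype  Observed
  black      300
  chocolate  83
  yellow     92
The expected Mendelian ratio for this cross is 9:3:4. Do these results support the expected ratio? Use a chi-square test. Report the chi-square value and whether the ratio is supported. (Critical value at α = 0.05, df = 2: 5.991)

10.468; not consistent

Total ratio parts = 16. Expected numbers out of 475:
  black: 475 × 9/16 = 267.1875
  chocolate: 475 × 3/16 = 89.0625
  yellow: 475 × 4/16 = 118.75
χ² = Σ (O − E)² / E
  black: (300 − 267.1875)² / 267.1875 = 4.0296
  chocolate: (83 − 89.0625)² / 89.0625 = 0.4127
  yellow: (92 − 118.75)² / 118.75 = 6.0258
χ² = 4.0296 + 0.4127 + 6.0258 = 10.4681 ≈ 10.468
Degrees of freedom = 3 − 1 = 2; critical value at α = 0.05 is 5.991.
Since 10.468 > 5.991, we reject the null hypothesis — the data do not fit the 9:3:4 ratio.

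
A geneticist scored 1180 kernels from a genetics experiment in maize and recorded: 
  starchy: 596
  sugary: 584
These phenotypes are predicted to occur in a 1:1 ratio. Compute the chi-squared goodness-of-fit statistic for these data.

0.122

The 1:1 ratio has 2 parts, so with N = 1180 the expected counts are:
  starchy: 1180 × 1/2 = 590
  sugary: 1180 × 1/2 = 590
χ² = Σ (O − E)² / E
  starchy: (596 − 590)² / 590 = 0.0610
  sugary: (584 − 590)² / 590 = 0.0610
χ² = 0.0610 + 0.0610 = 0.122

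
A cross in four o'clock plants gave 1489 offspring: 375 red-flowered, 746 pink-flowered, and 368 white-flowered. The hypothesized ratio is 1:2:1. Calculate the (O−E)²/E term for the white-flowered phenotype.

0.049

Expected counts for N = 1489 under a 1:2:1 ratio (total parts = 4):
  red-flowered: 1489 × 1/4 = 372.25
  pink-flowered: 1489 × 2/4 = 744.5
  white-flowered: 1489 × 1/4 = 372.25
Contribution of white-flowered: (368 − 372.25)² / 372.25 = 0.0485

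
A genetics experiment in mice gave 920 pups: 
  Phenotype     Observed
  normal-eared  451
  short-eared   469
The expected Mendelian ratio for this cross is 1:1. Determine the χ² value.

0.352

Total ratio parts = 2. Expected numbers out of 920:
  normal-eared: 920 × 1/2 = 460
  short-eared: 920 × 1/2 = 460
χ² = Σ (O − E)² / E
  normal-eared: (451 − 460)² / 460 = 0.1761
  short-eared: (469 − 460)² / 460 = 0.1761
χ² = 0.1761 + 0.1761 = 0.3522 ≈ 0.352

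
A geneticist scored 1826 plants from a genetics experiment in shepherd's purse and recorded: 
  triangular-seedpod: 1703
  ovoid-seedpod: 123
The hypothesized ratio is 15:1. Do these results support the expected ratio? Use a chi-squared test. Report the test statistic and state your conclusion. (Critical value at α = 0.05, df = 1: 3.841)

0.736; consistent

Under the 15:1 hypothesis (Σ ratio = 16, N = 1826):
  triangular-seedpod: 1826 × 15/16 = 1711.875
  ovoid-seedpod: 1826 × 1/16 = 114.125
χ² = Σ (O − E)² / E
  triangular-seedpod: (1703 − 1711.875)² / 1711.875 = 0.0460
  ovoid-seedpod: (123 − 114.125)² / 114.125 = 0.6902
χ² = 0.0460 + 0.6902 = 0.7362 ≈ 0.736
Degrees of freedom = 2 − 1 = 1; critical value at α = 0.05 is 3.841.
Since 0.736 < 3.841, we fail to reject the null hypothesis — the data are consistent with the 15:1 ratio.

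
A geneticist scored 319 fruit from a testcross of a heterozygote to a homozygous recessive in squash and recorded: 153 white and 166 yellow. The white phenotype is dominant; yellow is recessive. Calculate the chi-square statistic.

0.530

A testcross of a heterozygote (Aa × aa) gives a 1:1 phenotypic ratio.
The 1:1 ratio has 2 parts, so with N = 319 the expected counts are:
  white: 319 × 1/2 = 159.5
  yellow: 319 × 1/2 = 159.5
χ² = Σ (O − E)² / E
  white: (153 − 159.5)² / 159.5 = 0.2649
  yellow: (166 − 159.5)² / 159.5 = 0.2649
χ² = 0.2649 + 0.2649 = 0.5298 ≈ 0.530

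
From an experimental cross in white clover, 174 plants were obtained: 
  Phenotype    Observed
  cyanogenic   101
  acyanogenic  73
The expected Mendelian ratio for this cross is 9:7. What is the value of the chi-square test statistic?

0.228

Expected counts for N = 174 under a 9:7 ratio (total parts = 16):
  cyanogenic: 174 × 9/16 = 97.875
  acyanogenic: 174 × 7/16 = 76.125
χ² = Σ (O − E)² / E
  cyanogenic: (101 − 97.875)² / 97.875 = 0.0998
  acyanogenic: (73 − 76.125)² / 76.125 = 0.1283
χ² = 0.0998 + 0.1283 = 0.2281 ≈ 0.228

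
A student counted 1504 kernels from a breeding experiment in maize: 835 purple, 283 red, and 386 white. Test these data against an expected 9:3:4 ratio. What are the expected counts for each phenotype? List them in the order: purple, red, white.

846, 282, 376

Under the 9:3:4 hypothesis (Σ ratio = 16, N = 1504):
  purple: 1504 × 9/16 = 846
  red: 1504 × 3/16 = 282
  white: 1504 × 4/16 = 376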